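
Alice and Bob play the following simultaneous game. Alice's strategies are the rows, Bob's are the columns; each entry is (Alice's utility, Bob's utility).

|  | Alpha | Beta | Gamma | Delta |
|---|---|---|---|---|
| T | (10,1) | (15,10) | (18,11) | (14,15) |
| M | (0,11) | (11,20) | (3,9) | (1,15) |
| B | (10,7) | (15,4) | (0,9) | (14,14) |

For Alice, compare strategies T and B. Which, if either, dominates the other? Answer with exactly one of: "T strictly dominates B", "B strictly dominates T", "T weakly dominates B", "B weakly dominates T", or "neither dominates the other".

Compare T to B across each choice by Bob: Alpha: 10=10, Beta: 15=15, Gamma: 18>0, Delta: 14=14.
T is at least as good everywhere and strictly better somewhere (tied only at Alpha, Beta, Delta), so T weakly but not strictly dominates B.

T weakly dominates B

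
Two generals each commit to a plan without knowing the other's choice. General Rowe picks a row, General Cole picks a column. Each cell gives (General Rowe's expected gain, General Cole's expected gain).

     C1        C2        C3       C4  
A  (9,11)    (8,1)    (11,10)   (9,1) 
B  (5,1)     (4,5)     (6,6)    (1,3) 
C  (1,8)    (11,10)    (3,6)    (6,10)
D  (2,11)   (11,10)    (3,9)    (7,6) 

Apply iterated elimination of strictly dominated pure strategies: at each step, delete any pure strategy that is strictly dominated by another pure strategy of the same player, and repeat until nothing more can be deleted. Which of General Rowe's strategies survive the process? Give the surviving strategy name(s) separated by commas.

A, C, D

General Rowe's strategy B is strictly dominated by A (C1: 9>5, C2: 8>4, C3: 11>6, C4: 9>1) and is removed.
Column C3 is eliminated: C1 beats it against every remaining row (A: 11>10, C: 8>6, D: 11>9).
Among the remaining strategies, none is strictly dominated by another pure strategy of the same player, so the elimination stops.
Surviving strategies — General Rowe: {A, C, D}; General Cole: {C1, C2, C4}.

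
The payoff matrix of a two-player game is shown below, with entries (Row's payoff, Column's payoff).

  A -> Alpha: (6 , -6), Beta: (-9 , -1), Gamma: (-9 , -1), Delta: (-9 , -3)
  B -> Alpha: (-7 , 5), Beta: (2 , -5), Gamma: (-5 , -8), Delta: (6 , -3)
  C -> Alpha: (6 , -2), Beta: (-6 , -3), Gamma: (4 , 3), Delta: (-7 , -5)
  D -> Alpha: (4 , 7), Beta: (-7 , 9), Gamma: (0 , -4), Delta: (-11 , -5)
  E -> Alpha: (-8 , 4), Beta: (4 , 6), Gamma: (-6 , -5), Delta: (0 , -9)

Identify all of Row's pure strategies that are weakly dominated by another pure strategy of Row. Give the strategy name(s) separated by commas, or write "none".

A, D

A is weakly dominated by C (Alpha: 6=6, Beta: -6>-9, Gamma: 4>-9, Delta: -7>-9).
B is not dominated — it holds its own against A at Beta (2>-9); C at Beta (2>-6); D at Beta (2>-7); E at Alpha (-7>-8).
Nothing dominates C: A at Beta (-6>-9); B at Alpha (6>-7); D at Alpha (6>4); E at Alpha (6>-8).
C weakly dominates D — Alpha: 6>4, Beta: -6>-7, Gamma: 4>0, Delta: -7>-11.
E is not dominated — it holds its own against A at Beta (4>-9); B at Beta (4>2); C at Beta (4>-6); D at Beta (4>-7).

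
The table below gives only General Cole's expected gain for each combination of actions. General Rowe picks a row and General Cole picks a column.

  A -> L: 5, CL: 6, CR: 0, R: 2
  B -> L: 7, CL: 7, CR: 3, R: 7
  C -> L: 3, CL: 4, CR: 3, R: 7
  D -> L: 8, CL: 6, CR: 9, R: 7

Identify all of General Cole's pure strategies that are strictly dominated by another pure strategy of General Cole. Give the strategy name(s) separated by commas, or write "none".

L: no other strategy beats it everywhere (CL at B (7=7); CR at A (5>0); R at A (5>2)).
Nothing dominates CL: L at A (6>5); CR at A (6>0); R at A (6>2).
CR: no other strategy beats it everywhere (L at C (3=3); CL at D (9>6); R at D (9>7)).
R: no other strategy beats it everywhere (L at B (7=7); CL at B (7=7); CR at A (2>0)).

none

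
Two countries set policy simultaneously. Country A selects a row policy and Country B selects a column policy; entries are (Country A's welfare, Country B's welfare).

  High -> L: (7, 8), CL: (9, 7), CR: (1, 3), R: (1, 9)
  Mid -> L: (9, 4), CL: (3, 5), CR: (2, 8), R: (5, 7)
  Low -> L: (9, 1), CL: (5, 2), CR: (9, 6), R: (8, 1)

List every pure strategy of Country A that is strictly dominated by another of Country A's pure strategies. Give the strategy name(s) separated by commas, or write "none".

Nothing dominates High: Mid at CL (9>3); Low at CL (9>5).
Mid is not dominated — it holds its own against High at L (9>7); Low at L (9=9).
Low: no other strategy beats it everywhere (High at L (9>7); Mid at L (9=9)).

none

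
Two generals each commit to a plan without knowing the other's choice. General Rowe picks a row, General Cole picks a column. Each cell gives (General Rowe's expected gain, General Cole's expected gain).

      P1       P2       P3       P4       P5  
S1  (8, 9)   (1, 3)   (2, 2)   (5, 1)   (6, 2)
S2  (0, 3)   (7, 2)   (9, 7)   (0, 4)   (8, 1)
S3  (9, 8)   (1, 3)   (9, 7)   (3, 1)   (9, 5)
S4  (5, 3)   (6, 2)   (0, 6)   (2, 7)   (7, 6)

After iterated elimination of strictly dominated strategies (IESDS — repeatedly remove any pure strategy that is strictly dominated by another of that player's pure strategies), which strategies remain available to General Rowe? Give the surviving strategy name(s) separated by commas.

Column P2 is eliminated: P1 beats it against every remaining row (S1: 9>3, S2: 3>2, S3: 8>3, S4: 3>2).
General Rowe's strategy S4 is strictly dominated by S3 (P1: 9>5, P3: 9>0, P4: 3>2, P5: 9>7) and is removed.
General Cole's strategy P4 is strictly dominated by P3 (S1: 2>1, S2: 7>4, S3: 7>1) and is removed.
General Rowe's strategy S1 is strictly dominated by S3 (P1: 9>8, P3: 9>2, P5: 9>6) and is removed.
General Cole's strategy P5 is strictly dominated by P1 (S2: 3>1, S3: 8>5) and is removed.
Among the remaining strategies, none is strictly dominated by another pure strategy of the same player, so the elimination stops.
Surviving strategies — General Rowe: {S2, S3}; General Cole: {P1, P3}.

S2, S3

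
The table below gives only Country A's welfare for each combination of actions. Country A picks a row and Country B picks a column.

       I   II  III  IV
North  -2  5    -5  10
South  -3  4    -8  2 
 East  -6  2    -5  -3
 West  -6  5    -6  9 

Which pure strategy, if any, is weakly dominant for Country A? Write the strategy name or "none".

North

North vs South: I: -2>-3, II: 5>4, III: -5>-8, IV: 10>2.
North vs East: I: -2>-6, II: 5>2, III: -5=-5, IV: 10>-3.
North vs West: I: -2>-6, II: 5=5, III: -5>-6, IV: 10>9.
North is at least as good as every other strategy against every opponent action, so it is weakly dominant.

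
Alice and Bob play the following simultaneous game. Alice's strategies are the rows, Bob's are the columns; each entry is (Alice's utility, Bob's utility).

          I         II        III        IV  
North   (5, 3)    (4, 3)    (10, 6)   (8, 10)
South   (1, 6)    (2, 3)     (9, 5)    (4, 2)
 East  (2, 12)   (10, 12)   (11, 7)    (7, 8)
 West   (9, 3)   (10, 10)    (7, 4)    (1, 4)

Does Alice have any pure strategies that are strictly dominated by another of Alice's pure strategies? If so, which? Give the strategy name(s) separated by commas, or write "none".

Nothing dominates North: South at I (5>1); East at I (5>2); West at III (10>7).
South: dominated, since North does at least as well everywhere (I: 5>1, II: 4>2, III: 10>9, IV: 8>4).
East: no other strategy beats it everywhere (North at II (10>4); South at I (2>1); West at II (10=10)).
West: no other strategy beats it everywhere (North at I (9>5); South at I (9>1); East at I (9>2)).

South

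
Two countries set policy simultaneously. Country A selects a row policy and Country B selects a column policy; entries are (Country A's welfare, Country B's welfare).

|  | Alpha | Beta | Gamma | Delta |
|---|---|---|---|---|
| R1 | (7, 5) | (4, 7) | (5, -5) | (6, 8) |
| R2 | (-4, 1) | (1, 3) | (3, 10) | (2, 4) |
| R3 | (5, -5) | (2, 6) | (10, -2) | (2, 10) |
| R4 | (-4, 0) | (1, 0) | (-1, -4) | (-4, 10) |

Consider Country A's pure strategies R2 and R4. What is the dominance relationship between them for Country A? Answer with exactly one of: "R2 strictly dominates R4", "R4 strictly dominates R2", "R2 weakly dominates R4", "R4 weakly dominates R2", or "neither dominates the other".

R2 weakly dominates R4

R2's payoffs vs R4's, by Country B's action — Alpha: -4=-4, Beta: 1=1, Gamma: 3>-1, Delta: 2>-4.
R2 is at least as good everywhere and strictly better somewhere (tied only at Alpha, Beta), so R2 weakly but not strictly dominates R4.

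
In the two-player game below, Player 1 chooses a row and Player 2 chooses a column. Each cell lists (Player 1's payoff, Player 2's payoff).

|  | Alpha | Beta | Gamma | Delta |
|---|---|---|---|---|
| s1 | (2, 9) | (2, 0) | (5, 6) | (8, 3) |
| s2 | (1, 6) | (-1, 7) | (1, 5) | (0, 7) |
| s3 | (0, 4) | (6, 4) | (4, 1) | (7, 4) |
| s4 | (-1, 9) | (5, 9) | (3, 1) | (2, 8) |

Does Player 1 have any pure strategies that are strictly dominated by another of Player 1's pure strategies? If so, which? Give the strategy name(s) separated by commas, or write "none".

s1: no other strategy beats it everywhere (s2 at Alpha (2>1); s3 at Alpha (2>0); s4 at Alpha (2>-1)).
s1 strictly dominates s2 — Alpha: 2>1, Beta: 2>-1, Gamma: 5>1, Delta: 8>0.
Nothing dominates s3: s1 at Beta (6>2); s2 at Beta (6>-1); s4 at Alpha (0>-1).
s3 strictly dominates s4 — Alpha: 0>-1, Beta: 6>5, Gamma: 4>3, Delta: 7>2.

s2, s4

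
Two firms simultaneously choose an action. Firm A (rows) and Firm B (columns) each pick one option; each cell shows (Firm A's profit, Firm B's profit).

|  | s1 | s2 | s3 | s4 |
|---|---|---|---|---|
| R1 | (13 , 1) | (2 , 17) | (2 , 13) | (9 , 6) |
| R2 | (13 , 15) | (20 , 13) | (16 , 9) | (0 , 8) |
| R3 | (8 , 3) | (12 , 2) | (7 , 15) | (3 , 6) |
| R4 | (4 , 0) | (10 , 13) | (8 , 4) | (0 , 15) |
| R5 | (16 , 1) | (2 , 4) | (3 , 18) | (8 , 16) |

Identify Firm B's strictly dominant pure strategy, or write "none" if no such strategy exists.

none

s1 fails to dominate s2 at R1 (1<17).
s2 fails to dominate s1 at R2 (13<15).
s3 fails to dominate s1 at R2 (9<15).
s4 fails to dominate s1 at R2 (8<15).
No single strategy dominates all the others.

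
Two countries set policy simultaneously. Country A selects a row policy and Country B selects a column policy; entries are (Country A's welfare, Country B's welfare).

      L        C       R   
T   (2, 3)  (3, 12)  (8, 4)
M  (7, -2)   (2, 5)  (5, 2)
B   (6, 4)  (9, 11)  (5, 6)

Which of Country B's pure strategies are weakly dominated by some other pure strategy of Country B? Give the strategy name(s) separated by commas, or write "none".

L is weakly dominated by C (T: 12>3, M: 5>-2, B: 11>4).
C: no other strategy beats it everywhere (L at T (12>3); R at T (12>4)).
R is weakly dominated by C (T: 12>4, M: 5>2, B: 11>6).

L, R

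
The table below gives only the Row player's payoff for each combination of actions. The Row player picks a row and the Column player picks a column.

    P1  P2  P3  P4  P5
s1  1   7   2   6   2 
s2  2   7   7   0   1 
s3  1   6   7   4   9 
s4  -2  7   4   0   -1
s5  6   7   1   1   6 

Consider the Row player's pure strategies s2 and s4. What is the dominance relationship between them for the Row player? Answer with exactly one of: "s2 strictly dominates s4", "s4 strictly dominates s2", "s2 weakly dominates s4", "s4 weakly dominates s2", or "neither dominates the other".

s2's payoffs vs s4's, by the Column player's action — P1: 2>-2, P2: 7=7, P3: 7>4, P4: 0=0, P5: 1>-1.
s2 is at least as good everywhere and strictly better somewhere (tied only at P2, P4), so s2 weakly but not strictly dominates s4.

s2 weakly dominates s4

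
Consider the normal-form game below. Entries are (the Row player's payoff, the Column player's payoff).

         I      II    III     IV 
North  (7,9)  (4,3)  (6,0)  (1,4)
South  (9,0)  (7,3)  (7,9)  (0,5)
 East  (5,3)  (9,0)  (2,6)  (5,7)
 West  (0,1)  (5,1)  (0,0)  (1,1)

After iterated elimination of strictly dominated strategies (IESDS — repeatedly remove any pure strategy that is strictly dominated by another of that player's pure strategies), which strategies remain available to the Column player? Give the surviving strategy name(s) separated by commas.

I, III, IV

For the Row player, East strictly dominates West on the remaining columns (I: 5>0, II: 9>5, III: 2>0, IV: 5>1); eliminate West.
Column II is eliminated: IV beats it against every remaining row (North: 4>3, South: 5>3, East: 7>0).
Among the remaining strategies, none is strictly dominated by another pure strategy of the same player, so the elimination stops.
Surviving strategies — the Row player: {North, South, East}; the Column player: {I, III, IV}.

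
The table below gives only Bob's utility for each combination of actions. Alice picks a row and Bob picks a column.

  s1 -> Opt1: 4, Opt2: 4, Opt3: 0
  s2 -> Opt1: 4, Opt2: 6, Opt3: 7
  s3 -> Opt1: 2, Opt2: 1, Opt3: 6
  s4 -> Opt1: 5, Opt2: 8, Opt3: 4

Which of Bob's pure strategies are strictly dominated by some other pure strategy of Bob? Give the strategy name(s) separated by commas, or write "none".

Opt1: no other strategy beats it everywhere (Opt2 at s1 (4=4); Opt3 at s1 (4>0)).
Nothing dominates Opt2: Opt1 at s1 (4=4); Opt3 at s1 (4>0).
Opt3: no other strategy beats it everywhere (Opt1 at s2 (7>4); Opt2 at s2 (7>6)).

none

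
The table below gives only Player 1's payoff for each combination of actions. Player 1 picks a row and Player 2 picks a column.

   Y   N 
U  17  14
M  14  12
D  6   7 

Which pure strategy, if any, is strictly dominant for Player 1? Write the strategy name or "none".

U

U vs M: Y: 17>14, N: 14>12.
U vs D: Y: 17>6, N: 14>7.
U strictly beats every other strategy against every opponent action, so it is strictly dominant.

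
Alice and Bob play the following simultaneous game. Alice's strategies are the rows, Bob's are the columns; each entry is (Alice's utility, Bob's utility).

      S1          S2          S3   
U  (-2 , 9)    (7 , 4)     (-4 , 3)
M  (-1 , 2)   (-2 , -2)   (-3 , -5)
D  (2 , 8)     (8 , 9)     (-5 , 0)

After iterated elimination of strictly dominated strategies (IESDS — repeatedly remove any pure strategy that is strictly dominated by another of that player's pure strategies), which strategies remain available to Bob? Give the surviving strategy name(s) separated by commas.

Column S3 is eliminated: S1 beats it against every remaining row (U: 9>3, M: 2>-5, D: 8>0).
Row U is eliminated: D beats it against every remaining column (S1: 2>-2, S2: 8>7).
For Alice, D strictly dominates M on the remaining columns (S1: 2>-1, S2: 8>-2); eliminate M.
Column S1 is eliminated: S2 beats it against every remaining row (D: 9>8).
Among the remaining strategies, none is strictly dominated by another pure strategy of the same player, so the elimination stops.
Surviving strategies — Alice: {D}; Bob: {S2}.

S2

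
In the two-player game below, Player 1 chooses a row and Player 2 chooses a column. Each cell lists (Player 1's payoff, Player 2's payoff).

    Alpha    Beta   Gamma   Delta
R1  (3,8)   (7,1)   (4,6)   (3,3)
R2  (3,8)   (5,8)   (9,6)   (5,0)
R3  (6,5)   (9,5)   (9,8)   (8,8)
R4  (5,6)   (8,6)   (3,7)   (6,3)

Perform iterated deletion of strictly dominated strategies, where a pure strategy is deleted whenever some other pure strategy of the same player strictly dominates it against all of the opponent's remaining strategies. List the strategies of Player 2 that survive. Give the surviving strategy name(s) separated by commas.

Alpha, Beta, Gamma, Delta

For Player 1, R3 strictly dominates R1 on the remaining columns (Alpha: 6>3, Beta: 9>7, Gamma: 9>4, Delta: 8>3); eliminate R1.
Row R4 is eliminated: R3 beats it against every remaining column (Alpha: 6>5, Beta: 9>8, Gamma: 9>3, Delta: 8>6).
Among the remaining strategies, none is strictly dominated by another pure strategy of the same player, so the elimination stops.
Surviving strategies — Player 1: {R2, R3}; Player 2: {Alpha, Beta, Gamma, Delta}.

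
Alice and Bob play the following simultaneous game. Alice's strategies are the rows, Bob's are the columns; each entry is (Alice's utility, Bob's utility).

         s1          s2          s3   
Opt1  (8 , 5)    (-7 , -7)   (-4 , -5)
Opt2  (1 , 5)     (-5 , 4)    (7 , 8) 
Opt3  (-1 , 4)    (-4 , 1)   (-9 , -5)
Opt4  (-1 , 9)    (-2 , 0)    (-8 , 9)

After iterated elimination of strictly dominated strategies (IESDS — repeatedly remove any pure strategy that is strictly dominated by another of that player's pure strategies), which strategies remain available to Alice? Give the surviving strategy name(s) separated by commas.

Opt1, Opt2

Column s2 is eliminated: s1 beats it against every remaining row (Opt1: 5>-7, Opt2: 5>4, Opt3: 4>1, Opt4: 9>0).
Row Opt3 is eliminated: Opt1 beats it against every remaining column (s1: 8>-1, s3: -4>-9).
Alice's strategy Opt4 is strictly dominated by Opt1 (s1: 8>-1, s3: -4>-8) and is removed.
Among the remaining strategies, none is strictly dominated by another pure strategy of the same player, so the elimination stops.
Surviving strategies — Alice: {Opt1, Opt2}; Bob: {s1, s3}.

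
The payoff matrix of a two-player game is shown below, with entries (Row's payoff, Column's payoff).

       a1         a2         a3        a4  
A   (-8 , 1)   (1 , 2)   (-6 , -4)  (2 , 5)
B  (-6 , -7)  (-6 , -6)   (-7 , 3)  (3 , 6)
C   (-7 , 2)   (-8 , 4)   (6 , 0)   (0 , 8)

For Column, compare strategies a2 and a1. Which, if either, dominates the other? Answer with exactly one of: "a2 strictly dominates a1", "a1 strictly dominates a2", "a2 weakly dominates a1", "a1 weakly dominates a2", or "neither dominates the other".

Compare a2 to a1 across every action of Row: A: 2>1, B: -6>-7, C: 4>2.
a2 gives a strictly higher payoff against every action of Row, so a2 strictly dominates a1.

a2 strictly dominates a1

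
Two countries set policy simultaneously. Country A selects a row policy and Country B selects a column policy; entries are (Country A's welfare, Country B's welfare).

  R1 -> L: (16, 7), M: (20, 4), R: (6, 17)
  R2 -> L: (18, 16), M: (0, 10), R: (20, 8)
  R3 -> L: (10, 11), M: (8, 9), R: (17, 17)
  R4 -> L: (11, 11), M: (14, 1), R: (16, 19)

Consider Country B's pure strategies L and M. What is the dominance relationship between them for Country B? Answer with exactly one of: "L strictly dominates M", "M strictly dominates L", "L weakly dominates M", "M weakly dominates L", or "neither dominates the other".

L strictly dominates M

L's payoffs vs M's, by Country A's action — R1: 7>4, R2: 16>10, R3: 11>9, R4: 11>1.
L gives a strictly higher payoff against every action of Country A, so L strictly dominates M.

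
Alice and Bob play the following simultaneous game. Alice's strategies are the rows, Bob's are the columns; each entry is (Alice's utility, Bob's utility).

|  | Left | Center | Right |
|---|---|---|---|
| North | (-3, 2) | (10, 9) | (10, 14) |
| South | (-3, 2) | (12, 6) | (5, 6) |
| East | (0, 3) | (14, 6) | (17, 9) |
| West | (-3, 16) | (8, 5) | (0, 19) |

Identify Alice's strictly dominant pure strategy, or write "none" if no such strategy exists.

East

East vs North: Left: 0>-3, Center: 14>10, Right: 17>10.
East vs South: Left: 0>-3, Center: 14>12, Right: 17>5.
East vs West: Left: 0>-3, Center: 14>8, Right: 17>0.
East strictly beats every other strategy against every opponent action, so it is strictly dominant.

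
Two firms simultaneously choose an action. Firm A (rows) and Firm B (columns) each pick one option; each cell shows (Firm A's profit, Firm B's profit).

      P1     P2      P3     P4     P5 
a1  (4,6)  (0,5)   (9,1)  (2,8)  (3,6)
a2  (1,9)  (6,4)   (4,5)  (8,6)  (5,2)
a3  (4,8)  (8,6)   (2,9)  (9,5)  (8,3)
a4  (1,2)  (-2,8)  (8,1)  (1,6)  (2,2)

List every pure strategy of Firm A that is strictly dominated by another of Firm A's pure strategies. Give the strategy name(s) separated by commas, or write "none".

a1 is not dominated — it holds its own against a2 at P1 (4>1); a3 at P1 (4=4); a4 at P1 (4>1).
a2: no other strategy beats it everywhere (a1 at P2 (6>0); a3 at P3 (4>2); a4 at P1 (1=1)).
a3: no other strategy beats it everywhere (a1 at P1 (4=4); a2 at P1 (4>1); a4 at P1 (4>1)).
a4: dominated, since a1 does at least as well everywhere (P1: 4>1, P2: 0>-2, P3: 9>8, P4: 2>1, P5: 3>2).

a4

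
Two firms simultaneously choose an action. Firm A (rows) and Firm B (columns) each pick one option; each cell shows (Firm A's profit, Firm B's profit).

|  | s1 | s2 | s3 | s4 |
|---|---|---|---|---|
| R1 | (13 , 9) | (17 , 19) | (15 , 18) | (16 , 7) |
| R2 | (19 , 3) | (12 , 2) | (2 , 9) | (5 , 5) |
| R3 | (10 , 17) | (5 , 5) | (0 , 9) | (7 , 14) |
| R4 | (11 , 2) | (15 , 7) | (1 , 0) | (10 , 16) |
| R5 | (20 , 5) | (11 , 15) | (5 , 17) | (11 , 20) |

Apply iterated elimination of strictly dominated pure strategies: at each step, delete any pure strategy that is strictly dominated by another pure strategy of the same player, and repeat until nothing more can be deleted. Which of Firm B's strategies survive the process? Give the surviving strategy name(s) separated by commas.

s2

Row R3 is eliminated: R1 beats it against every remaining column (s1: 13>10, s2: 17>5, s3: 15>0, s4: 16>7).
Row R4 is eliminated: R1 beats it against every remaining column (s1: 13>11, s2: 17>15, s3: 15>1, s4: 16>10).
Column s1 is eliminated: s3 beats it against every remaining row (R1: 18>9, R2: 9>3, R5: 17>5).
Firm A's strategy R2 is strictly dominated by R1 (s2: 17>12, s3: 15>2, s4: 16>5) and is removed.
Row R5 is eliminated: R1 beats it against every remaining column (s2: 17>11, s3: 15>5, s4: 16>11).
For Firm B, s2 strictly dominates s3 on the remaining rows (R1: 19>18); eliminate s3.
Firm B's strategy s4 is strictly dominated by s2 (R1: 19>7) and is removed.
Among the remaining strategies, none is strictly dominated by another pure strategy of the same player, so the elimination stops.
Surviving strategies — Firm A: {R1}; Firm B: {s2}.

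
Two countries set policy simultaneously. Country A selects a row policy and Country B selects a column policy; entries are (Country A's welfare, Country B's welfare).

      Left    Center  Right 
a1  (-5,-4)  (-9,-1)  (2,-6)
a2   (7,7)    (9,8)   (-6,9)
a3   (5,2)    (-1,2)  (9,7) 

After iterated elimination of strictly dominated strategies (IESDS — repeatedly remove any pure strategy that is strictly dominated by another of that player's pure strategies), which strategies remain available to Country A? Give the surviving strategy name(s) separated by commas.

a3

Country A's strategy a1 is strictly dominated by a3 (Left: 5>-5, Center: -1>-9, Right: 9>2) and is removed.
Column Left is eliminated: Right beats it against every remaining row (a2: 9>7, a3: 7>2).
Country B's strategy Center is strictly dominated by Right (a2: 9>8, a3: 7>2) and is removed.
Row a2 is eliminated: a3 beats it against every remaining column (Right: 9>-6).
Among the remaining strategies, none is strictly dominated by another pure strategy of the same player, so the elimination stops.
Surviving strategies — Country A: {a3}; Country B: {Right}.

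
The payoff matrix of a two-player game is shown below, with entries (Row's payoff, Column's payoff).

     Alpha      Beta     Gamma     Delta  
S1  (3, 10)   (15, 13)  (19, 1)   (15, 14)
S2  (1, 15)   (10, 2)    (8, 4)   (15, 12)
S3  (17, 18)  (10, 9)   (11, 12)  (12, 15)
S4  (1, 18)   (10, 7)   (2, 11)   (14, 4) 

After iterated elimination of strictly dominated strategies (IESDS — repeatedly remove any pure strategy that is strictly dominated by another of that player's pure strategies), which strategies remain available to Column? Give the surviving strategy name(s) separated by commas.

For Row, S1 strictly dominates S4 on the remaining columns (Alpha: 3>1, Beta: 15>10, Gamma: 19>2, Delta: 15>14); eliminate S4.
Column Beta is eliminated: Delta beats it against every remaining row (S1: 14>13, S2: 12>2, S3: 15>9).
Column Gamma is eliminated: Alpha beats it against every remaining row (S1: 10>1, S2: 15>4, S3: 18>12).
Among the remaining strategies, none is strictly dominated by another pure strategy of the same player, so the elimination stops.
Surviving strategies — Row: {S1, S2, S3}; Column: {Alpha, Delta}.

Alpha, Delta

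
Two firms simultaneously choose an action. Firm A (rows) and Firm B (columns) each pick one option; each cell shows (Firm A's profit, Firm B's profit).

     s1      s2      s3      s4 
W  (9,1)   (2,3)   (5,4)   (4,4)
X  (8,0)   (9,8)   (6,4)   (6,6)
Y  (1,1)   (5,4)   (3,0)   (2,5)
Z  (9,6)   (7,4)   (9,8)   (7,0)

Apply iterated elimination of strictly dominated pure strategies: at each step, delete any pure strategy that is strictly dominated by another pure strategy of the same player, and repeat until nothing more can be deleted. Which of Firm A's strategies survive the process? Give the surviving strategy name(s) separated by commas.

Firm A's strategy Y is strictly dominated by X (s1: 8>1, s2: 9>5, s3: 6>3, s4: 6>2) and is removed.
For Firm B, s3 strictly dominates s1 on the remaining rows (W: 4>1, X: 4>0, Z: 8>6); eliminate s1.
Firm A's strategy W is strictly dominated by X (s2: 9>2, s3: 6>5, s4: 6>4) and is removed.
Column s4 is eliminated: s2 beats it against every remaining row (X: 8>6, Z: 4>0).
Among the remaining strategies, none is strictly dominated by another pure strategy of the same player, so the elimination stops.
Surviving strategies — Firm A: {X, Z}; Firm B: {s2, s3}.

X, Z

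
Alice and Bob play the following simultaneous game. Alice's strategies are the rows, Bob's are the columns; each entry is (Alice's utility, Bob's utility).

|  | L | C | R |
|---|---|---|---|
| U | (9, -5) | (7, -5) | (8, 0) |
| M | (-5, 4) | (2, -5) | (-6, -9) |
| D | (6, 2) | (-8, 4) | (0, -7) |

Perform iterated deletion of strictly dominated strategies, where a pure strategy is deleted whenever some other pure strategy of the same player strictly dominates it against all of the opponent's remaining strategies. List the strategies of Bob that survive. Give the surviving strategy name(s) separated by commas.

R

For Alice, U strictly dominates M on the remaining columns (L: 9>-5, C: 7>2, R: 8>-6); eliminate M.
Alice's strategy D is strictly dominated by U (L: 9>6, C: 7>-8, R: 8>0) and is removed.
For Bob, R strictly dominates L on the remaining rows (U: 0>-5); eliminate L.
Column C is eliminated: R beats it against every remaining row (U: 0>-5).
Among the remaining strategies, none is strictly dominated by another pure strategy of the same player, so the elimination stops.
Surviving strategies — Alice: {U}; Bob: {R}.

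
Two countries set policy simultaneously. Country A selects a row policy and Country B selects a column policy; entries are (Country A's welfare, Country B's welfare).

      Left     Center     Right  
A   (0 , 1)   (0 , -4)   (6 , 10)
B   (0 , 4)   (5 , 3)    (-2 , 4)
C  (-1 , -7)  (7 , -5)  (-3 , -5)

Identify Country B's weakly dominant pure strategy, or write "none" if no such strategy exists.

Right

Right vs Left: A: 10>1, B: 4=4, C: -5>-7.
Right vs Center: A: 10>-4, B: 4>3, C: -5=-5.
Right is at least as good as every other strategy against every opponent action, so it is weakly dominant.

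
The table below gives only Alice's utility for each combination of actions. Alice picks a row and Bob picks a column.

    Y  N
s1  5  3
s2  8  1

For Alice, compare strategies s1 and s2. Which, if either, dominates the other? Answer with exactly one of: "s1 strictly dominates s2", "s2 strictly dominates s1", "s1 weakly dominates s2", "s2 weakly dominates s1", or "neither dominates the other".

neither dominates the other

Compare s1 to s2 across each choice by Bob: Y: 5<8, N: 3>1.
s1 does better at N but worse at Y; neither strategy dominates the other.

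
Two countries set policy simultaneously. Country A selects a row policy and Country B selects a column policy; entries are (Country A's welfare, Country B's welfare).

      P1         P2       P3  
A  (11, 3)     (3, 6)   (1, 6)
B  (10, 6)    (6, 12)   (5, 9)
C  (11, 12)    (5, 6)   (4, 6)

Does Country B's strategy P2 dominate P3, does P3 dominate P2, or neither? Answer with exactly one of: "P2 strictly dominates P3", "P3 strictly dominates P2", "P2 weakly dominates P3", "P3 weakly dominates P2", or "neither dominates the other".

P2 weakly dominates P3

P2's payoffs vs P3's, by Country A's action — A: 6=6, B: 12>9, C: 6=6.
P2 is at least as good everywhere and strictly better somewhere (tied only at A, C), so P2 weakly but not strictly dominates P3.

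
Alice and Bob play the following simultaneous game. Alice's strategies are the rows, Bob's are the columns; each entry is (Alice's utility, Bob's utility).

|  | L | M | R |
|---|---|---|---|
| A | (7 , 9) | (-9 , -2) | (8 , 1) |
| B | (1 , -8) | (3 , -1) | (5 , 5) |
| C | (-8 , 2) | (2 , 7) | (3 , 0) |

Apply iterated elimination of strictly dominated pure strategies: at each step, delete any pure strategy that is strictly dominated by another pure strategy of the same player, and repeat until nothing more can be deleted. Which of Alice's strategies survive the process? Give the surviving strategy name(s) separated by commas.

A

Row C is eliminated: B beats it against every remaining column (L: 1>-8, M: 3>2, R: 5>3).
For Bob, R strictly dominates M on the remaining rows (A: 1>-2, B: 5>-1); eliminate M.
For Alice, A strictly dominates B on the remaining columns (L: 7>1, R: 8>5); eliminate B.
Column R is eliminated: L beats it against every remaining row (A: 9>1).
Among the remaining strategies, none is strictly dominated by another pure strategy of the same player, so the elimination stops.
Surviving strategies — Alice: {A}; Bob: {L}.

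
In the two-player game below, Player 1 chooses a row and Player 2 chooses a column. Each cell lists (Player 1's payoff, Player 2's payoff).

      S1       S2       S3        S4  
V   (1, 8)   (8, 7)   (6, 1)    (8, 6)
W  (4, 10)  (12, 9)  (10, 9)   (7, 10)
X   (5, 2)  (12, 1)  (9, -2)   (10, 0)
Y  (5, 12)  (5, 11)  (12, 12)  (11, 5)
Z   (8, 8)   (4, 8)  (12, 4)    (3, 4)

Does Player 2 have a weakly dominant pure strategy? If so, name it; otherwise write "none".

S1

S1 vs S2: V: 8>7, W: 10>9, X: 2>1, Y: 12>11, Z: 8=8.
S1 vs S3: V: 8>1, W: 10>9, X: 2>-2, Y: 12=12, Z: 8>4.
S1 vs S4: V: 8>6, W: 10=10, X: 2>0, Y: 12>5, Z: 8>4.
S1 is at least as good as every other strategy against every opponent action, so it is weakly dominant.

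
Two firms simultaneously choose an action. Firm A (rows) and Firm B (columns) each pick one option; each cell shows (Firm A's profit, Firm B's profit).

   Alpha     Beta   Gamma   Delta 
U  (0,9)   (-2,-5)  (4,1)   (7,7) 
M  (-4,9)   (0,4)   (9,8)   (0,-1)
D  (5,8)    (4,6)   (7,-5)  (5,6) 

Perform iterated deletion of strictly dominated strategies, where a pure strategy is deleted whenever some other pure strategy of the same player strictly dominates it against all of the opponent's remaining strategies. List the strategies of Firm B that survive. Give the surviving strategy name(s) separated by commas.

For Firm B, Alpha strictly dominates Beta on the remaining rows (U: 9>-5, M: 9>4, D: 8>6); eliminate Beta.
Firm B's strategy Gamma is strictly dominated by Alpha (U: 9>1, M: 9>8, D: 8>-5) and is removed.
Row M is eliminated: U beats it against every remaining column (Alpha: 0>-4, Delta: 7>0).
Firm B's strategy Delta is strictly dominated by Alpha (U: 9>7, D: 8>6) and is removed.
For Firm A, D strictly dominates U on the remaining columns (Alpha: 5>0); eliminate U.
Among the remaining strategies, none is strictly dominated by another pure strategy of the same player, so the elimination stops.
Surviving strategies — Firm A: {D}; Firm B: {Alpha}.

Alpha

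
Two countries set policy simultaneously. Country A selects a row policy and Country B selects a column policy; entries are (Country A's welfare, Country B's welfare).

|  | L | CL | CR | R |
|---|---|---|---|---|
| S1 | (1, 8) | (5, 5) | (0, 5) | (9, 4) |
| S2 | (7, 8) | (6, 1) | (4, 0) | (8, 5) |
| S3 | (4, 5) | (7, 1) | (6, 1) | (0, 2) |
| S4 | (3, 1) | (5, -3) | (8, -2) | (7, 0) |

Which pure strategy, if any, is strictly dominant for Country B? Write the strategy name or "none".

L vs CL: S1: 8>5, S2: 8>1, S3: 5>1, S4: 1>-3.
L vs CR: S1: 8>5, S2: 8>0, S3: 5>1, S4: 1>-2.
L vs R: S1: 8>4, S2: 8>5, S3: 5>2, S4: 1>0.
L strictly beats every other strategy against every opponent action, so it is strictly dominant.

L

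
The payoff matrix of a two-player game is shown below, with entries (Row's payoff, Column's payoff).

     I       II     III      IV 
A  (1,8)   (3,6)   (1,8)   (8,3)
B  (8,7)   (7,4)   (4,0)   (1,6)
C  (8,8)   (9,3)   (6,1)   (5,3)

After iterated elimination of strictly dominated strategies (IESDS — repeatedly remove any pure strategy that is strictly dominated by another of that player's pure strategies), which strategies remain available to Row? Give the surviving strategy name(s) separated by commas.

B, C

Column's strategy II is strictly dominated by I (A: 8>6, B: 7>4, C: 8>3) and is removed.
Column's strategy IV is strictly dominated by I (A: 8>3, B: 7>6, C: 8>3) and is removed.
For Row, B strictly dominates A on the remaining columns (I: 8>1, III: 4>1); eliminate A.
For Column, I strictly dominates III on the remaining rows (B: 7>0, C: 8>1); eliminate III.
Among the remaining strategies, none is strictly dominated by another pure strategy of the same player, so the elimination stops.
Surviving strategies — Row: {B, C}; Column: {I}.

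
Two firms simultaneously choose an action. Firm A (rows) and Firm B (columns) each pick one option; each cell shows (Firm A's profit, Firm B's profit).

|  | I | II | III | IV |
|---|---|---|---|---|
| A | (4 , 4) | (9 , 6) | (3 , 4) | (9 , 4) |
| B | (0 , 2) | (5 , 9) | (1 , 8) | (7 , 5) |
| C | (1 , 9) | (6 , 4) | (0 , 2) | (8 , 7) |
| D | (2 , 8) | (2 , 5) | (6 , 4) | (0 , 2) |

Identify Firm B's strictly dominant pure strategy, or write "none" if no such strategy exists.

I fails to dominate II at A (4<6).
II fails to dominate I at C (4<9).
III fails to dominate I at A (4=4).
IV fails to dominate I at A (4=4).
No single strategy dominates all the others.

none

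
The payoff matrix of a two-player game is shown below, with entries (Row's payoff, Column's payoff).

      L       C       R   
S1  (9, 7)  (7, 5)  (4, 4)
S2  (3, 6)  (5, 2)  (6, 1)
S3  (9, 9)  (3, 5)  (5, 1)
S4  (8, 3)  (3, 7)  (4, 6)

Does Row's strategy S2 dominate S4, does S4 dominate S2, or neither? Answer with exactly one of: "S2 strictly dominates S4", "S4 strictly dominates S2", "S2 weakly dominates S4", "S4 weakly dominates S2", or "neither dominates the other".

neither dominates the other

Compare S2 to S4 across every action of Column: L: 3<8, C: 5>3, R: 6>4.
S2 does better at C, R but worse at L; neither strategy dominates the other.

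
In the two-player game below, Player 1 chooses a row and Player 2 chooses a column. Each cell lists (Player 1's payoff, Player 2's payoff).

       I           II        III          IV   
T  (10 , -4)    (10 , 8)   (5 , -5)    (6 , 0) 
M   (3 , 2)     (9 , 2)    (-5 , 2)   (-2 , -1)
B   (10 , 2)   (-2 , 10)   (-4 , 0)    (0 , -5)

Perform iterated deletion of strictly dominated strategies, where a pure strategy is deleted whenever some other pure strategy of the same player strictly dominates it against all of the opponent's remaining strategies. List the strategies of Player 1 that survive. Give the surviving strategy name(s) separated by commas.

Row M is eliminated: T beats it against every remaining column (I: 10>3, II: 10>9, III: 5>-5, IV: 6>-2).
Player 2's strategy I is strictly dominated by II (T: 8>-4, B: 10>2) and is removed.
For Player 1, T strictly dominates B on the remaining columns (II: 10>-2, III: 5>-4, IV: 6>0); eliminate B.
Column III is eliminated: II beats it against every remaining row (T: 8>-5).
Column IV is eliminated: II beats it against every remaining row (T: 8>0).
Among the remaining strategies, none is strictly dominated by another pure strategy of the same player, so the elimination stops.
Surviving strategies — Player 1: {T}; Player 2: {II}.

T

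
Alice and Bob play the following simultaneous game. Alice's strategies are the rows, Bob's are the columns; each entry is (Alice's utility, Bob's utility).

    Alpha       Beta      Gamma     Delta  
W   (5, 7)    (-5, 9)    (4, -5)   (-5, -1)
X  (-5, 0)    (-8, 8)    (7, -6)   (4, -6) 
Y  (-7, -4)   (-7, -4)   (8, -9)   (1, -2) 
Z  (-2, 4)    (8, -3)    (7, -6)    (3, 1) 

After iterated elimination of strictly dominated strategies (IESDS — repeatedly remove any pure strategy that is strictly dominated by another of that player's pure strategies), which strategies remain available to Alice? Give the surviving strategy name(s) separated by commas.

W, Z

Column Gamma is eliminated: Alpha beats it against every remaining row (W: 7>-5, X: 0>-6, Y: -4>-9, Z: 4>-6).
For Alice, Z strictly dominates Y on the remaining columns (Alpha: -2>-7, Beta: 8>-7, Delta: 3>1); eliminate Y.
Bob's strategy Delta is strictly dominated by Alpha (W: 7>-1, X: 0>-6, Z: 4>1) and is removed.
For Alice, W strictly dominates X on the remaining columns (Alpha: 5>-5, Beta: -5>-8); eliminate X.
Among the remaining strategies, none is strictly dominated by another pure strategy of the same player, so the elimination stops.
Surviving strategies — Alice: {W, Z}; Bob: {Alpha, Beta}.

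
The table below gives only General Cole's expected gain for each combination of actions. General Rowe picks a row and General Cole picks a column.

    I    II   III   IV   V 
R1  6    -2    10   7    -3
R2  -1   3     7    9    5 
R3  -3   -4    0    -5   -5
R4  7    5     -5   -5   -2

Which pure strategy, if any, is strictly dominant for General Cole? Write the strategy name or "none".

none

I fails to dominate II at R2 (-1<3).
II fails to dominate I at R1 (-2<6).
III fails to dominate I at R4 (-5<7).
IV fails to dominate I at R3 (-5<-3).
V fails to dominate I at R1 (-3<6).
No single strategy dominates all the others.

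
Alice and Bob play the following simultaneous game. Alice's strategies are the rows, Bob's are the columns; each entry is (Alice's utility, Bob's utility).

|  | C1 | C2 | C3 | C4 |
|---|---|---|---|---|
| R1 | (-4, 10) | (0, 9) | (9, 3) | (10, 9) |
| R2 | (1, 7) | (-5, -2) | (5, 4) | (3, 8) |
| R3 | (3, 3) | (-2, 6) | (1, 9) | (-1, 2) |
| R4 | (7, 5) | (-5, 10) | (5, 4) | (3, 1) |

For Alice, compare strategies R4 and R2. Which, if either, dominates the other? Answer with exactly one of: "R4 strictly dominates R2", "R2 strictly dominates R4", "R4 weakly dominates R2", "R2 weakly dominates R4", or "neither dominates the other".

Compare R4 to R2 across every action of Bob: C1: 7>1, C2: -5=-5, C3: 5=5, C4: 3=3.
R4 is at least as good everywhere and strictly better somewhere (tied only at C2, C3, C4), so R4 weakly but not strictly dominates R2.

R4 weakly dominates R2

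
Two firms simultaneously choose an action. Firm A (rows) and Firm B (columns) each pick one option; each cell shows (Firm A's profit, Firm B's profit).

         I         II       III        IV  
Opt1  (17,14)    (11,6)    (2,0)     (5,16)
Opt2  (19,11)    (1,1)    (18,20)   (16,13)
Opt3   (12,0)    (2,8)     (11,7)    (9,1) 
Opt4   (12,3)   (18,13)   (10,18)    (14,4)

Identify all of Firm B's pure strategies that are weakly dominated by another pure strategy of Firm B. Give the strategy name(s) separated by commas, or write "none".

I

IV weakly dominates I — Opt1: 16>14, Opt2: 13>11, Opt3: 1>0, Opt4: 4>3.
II is not dominated — it holds its own against I at Opt3 (8>0); III at Opt1 (6>0); IV at Opt3 (8>1).
III: no other strategy beats it everywhere (I at Opt2 (20>11); II at Opt2 (20>1); IV at Opt2 (20>13)).
Nothing dominates IV: I at Opt1 (16>14); II at Opt1 (16>6); III at Opt1 (16>0).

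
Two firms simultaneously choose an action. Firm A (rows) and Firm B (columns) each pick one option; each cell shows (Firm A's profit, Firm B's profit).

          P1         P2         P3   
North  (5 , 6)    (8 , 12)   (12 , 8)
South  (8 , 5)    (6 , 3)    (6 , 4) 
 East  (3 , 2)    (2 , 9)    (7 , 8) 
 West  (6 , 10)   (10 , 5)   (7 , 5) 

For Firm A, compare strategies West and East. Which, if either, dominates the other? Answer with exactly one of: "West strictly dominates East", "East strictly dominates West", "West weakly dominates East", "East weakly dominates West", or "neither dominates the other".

West weakly dominates East

Compare West to East across each choice by Firm B: P1: 6>3, P2: 10>2, P3: 7=7.
West is at least as good everywhere and strictly better somewhere (tied only at P3), so West weakly but not strictly dominates East.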